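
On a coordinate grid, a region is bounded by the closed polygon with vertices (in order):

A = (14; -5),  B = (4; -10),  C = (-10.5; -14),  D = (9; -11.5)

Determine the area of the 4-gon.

A→B: (14)(-10) − (4)(-5) = -120
B→C: (4)(-14) − (-10.5)(-10) = -161
C→D: (-10.5)(-11.5) − (9)(-14) = 246.75
D→A: (9)(-5) − (14)(-11.5) = 116
Σ = 81.75
Area = |Σ|/2 = 40.875.

40.875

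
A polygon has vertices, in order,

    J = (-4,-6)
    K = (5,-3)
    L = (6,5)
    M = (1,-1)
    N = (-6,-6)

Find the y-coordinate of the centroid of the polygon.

-66/37

Apply the surveyor's formula. First the cross-terms c_i = x_i·y_{i+1} − x_{i+1}·y_i:
  42, 43, -11, -12, 12  ⇒  2A = 74, A = 37.
Then Σ (y_i + y_{i+1})·c_i = -396, so ȳ = -396 / (6·37) = -66/37.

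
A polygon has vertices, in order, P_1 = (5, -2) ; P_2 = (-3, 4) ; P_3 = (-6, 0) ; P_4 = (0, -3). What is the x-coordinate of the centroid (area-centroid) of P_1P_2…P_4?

Apply the shoelace formula. First the cross-terms c_i = x_i·y_{i+1} − x_{i+1}·y_i:
  14, 24, 18, 15  ⇒  2A = 71, A = 35.5.
Then Σ (x_i + x_{i+1})·c_i = -221, so x̄ = -221 / (6·35.5) = -221/213.

-221/213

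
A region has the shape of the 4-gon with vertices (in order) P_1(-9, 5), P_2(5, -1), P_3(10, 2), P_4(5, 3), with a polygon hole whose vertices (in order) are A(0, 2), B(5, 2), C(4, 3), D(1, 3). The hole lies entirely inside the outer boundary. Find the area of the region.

Outer boundary:
Σ = (-16) + (20) + (20) + (52) = 76
Area = |Σ|/2 = 38.
Hole:
Cross-terms: -10, 7, 9, 2  ⇒  Σ = 8
Area = |Σ|/2 = 4.
Net area = 38 − 4 = 34.

34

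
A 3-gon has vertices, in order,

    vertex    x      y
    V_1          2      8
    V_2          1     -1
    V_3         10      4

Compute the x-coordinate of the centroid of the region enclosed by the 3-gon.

Apply the shoelace formula. First the cross-terms c_i = x_i·y_{i+1} − x_{i+1}·y_i:
  -10, 14, 72  ⇒  2A = 76, A = 38.
Then Σ (x_i + x_{i+1})·c_i = 988, so x̄ = 988 / (6·38) = 13/3.

13/3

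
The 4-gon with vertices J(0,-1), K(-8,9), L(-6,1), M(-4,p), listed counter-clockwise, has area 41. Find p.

-6

The doubled signed area Σ (x_i y_{i+1} − x_{i+1} y_i) is linear in p.
With p=0 it equals 46; the coefficient of p is -6 (from the two edges through M).
So -6·p + 46 = 2·41 = 82 ⇒ p = -6.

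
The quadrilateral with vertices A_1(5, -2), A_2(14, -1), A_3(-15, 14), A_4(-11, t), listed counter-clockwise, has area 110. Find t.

The doubled signed area Σ (x_i y_{i+1} − x_{i+1} y_i) is linear in t.
With t=0 it equals 380; the coefficient of t is -20 (from the two edges through A_4).
So -20·t + 380 = 2·110 = 220 ⇒ t = 8.

8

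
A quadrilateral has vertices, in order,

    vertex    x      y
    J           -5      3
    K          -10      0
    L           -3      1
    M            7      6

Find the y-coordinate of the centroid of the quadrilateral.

182/69

Apply the shoelace formula. First the cross-terms c_i = x_i·y_{i+1} − x_{i+1}·y_i:
  30, -10, -25, 51  ⇒  2A = 46, A = 23.
Then Σ (y_i + y_{i+1})·c_i = 364, so ȳ = 364 / (6·23) = 182/69.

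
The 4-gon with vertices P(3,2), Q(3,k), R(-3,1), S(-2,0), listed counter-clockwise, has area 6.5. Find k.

3

The doubled signed area Σ (x_i y_{i+1} − x_{i+1} y_i) is linear in k.
With k=0 it equals -5; the coefficient of k is 6 (from the two edges through Q).
So 6·k + -5 = 2·6.5 = 13 ⇒ k = 3.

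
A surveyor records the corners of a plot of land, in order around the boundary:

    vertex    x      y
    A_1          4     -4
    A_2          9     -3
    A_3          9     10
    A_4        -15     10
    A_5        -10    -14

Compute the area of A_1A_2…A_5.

Apply Gauss's area formula: 2A = Σ (x_i·y_{i+1} − x_{i+1}·y_i), indices taken mod 5.
Σ = (24) + (117) + (240) + (310) + (96) = 787
Area = |Σ|/2 = 393.5.

393.5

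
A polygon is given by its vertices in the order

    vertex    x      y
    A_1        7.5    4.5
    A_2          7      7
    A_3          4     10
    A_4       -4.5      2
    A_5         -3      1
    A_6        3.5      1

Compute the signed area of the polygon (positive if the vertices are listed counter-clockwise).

59.625

Apply the shoelace (surveyor's) formula: 2A = Σ (x_i·y_{i+1} − x_{i+1}·y_i), indices taken mod 6.
Σ = (21) + (42) + (53) + (1.5) + (-6.5) + (8.25) = 119.25
Signed area = Σ/2 = 59.625 (positive ⇒ counter-clockwise traversal).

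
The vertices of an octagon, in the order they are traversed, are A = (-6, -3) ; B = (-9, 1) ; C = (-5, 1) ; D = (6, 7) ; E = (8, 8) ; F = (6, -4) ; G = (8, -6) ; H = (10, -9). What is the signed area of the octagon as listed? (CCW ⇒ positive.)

Apply the shoelace formula: 2A = Σ (x_i·y_{i+1} − x_{i+1}·y_i), indices taken mod 8.
Cross-terms: -33, -4, -41, -8, -80, -4, -12, -84  ⇒  Σ = -266
Signed area = Σ/2 = -133 (negative ⇒ clockwise traversal).

-133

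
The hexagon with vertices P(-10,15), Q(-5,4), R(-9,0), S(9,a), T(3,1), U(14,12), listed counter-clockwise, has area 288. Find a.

Write out the shoelace sum; only the two edges meeting at S involve a:
2·Area = [((-9)·a − 9·0) + (9·1 − 3·a)] + 423
       = -12·a + 432 = 576
⇒ a = -12.

-12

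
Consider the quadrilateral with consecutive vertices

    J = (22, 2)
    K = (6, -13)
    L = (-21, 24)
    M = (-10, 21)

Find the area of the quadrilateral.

555

Apply the shoelace formula: 2A = Σ (x_i·y_{i+1} − x_{i+1}·y_i), indices taken mod 4.
Σ = (-298) + (-129) + (-201) + (-482) = -1110
Area = |Σ|/2 = 555.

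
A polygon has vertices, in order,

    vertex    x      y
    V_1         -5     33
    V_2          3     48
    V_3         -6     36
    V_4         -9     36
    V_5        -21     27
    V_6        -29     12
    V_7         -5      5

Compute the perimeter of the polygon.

120

|V_1V_2| = √((8)² + (15)²) = √289 = 17
|V_2V_3| = √((-9)² + (-12)²) = √225 = 15
|V_3V_4| = √((-3)² + (0)²) = √9 = 3
|V_4V_5| = √((-12)² + (-9)²) = √225 = 15
|V_5V_6| = √((-8)² + (-15)²) = √289 = 17
|V_6V_7| = √((24)² + (-7)²) = √625 = 25
|V_7V_1| = √((0)² + (28)²) = √784 = 28
Perimeter = 17 + 15 + 3 + 15 + 17 + 25 + 28 = 120.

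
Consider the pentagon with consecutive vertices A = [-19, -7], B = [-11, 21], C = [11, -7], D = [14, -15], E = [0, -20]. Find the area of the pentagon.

678.5

Σ = (-476) + (-154) + (-67) + (-280) + (-380) = -1357
Area = |Σ|/2 = 678.5.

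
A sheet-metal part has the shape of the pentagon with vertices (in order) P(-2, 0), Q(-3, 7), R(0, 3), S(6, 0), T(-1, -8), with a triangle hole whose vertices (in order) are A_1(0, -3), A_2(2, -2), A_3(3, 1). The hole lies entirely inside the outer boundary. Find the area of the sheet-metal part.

50

Outer boundary:
Apply Gauss's area formula: 2A = Σ (x_i·y_{i+1} − x_{i+1}·y_i), indices taken mod 5.
Cross-terms: -14, -9, -18, -48, -16  ⇒  Σ = -105
Area = |Σ|/2 = 52.5.
Hole:
Σ = (6) + (8) + (-9) = 5
Area = |Σ|/2 = 2.5.
Net area = 52.5 − 2.5 = 50.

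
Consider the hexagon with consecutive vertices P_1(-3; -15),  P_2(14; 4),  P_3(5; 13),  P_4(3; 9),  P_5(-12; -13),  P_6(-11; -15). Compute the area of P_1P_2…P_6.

296

Σ = (198) + (162) + (6) + (69) + (37) + (120) = 592
Area = |Σ|/2 = 296.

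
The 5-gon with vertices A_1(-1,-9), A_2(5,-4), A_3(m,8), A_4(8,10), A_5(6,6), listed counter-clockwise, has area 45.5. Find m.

9

Write out the shoelace sum; only the two edges meeting at A_3 involve m:
2·Area = [(5·8 − m·(-4)) + (m·10 − 8·8)] + -11
       = 14·m + -35 = 91
⇒ m = 9.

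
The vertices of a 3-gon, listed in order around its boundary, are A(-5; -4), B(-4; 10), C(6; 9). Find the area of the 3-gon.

Cross-terms: -66, -96, 21  ⇒  Σ = -141
Area = |Σ|/2 = 70.5.

70.5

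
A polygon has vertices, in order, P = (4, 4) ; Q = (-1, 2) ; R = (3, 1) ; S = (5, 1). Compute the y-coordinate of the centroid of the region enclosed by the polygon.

Apply the shoelace (surveyor's) formula. First the cross-terms c_i = x_i·y_{i+1} − x_{i+1}·y_i:
  12, -7, -2, 16  ⇒  2A = 19, A = 9.5.
Then Σ (y_i + y_{i+1})·c_i = 127, so ȳ = 127 / (6·9.5) = 127/57.

127/57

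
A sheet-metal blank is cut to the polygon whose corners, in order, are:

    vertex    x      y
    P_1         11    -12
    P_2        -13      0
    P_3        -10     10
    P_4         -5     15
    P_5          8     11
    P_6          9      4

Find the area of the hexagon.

Apply the shoelace formula: 2A = Σ (x_i·y_{i+1} − x_{i+1}·y_i), indices taken mod 6.
Σ = (-156) + (-130) + (-100) + (-175) + (-67) + (-152) = -780
Area = |Σ|/2 = 390.

390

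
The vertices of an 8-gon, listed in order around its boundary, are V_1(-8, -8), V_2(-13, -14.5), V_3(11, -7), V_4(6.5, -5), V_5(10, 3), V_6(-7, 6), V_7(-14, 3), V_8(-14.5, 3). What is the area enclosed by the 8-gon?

Σ = (12) + (250.5) + (-9.5) + (69.5) + (81) + (63) + (1.5) + (140) = 608
Area = |Σ|/2 = 304.

304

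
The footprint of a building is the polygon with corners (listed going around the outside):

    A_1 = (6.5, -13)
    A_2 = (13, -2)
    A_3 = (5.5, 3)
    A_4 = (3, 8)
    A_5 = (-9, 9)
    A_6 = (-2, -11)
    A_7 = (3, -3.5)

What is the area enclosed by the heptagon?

Apply Gauss's area formula: 2A = Σ (x_i·y_{i+1} − x_{i+1}·y_i), indices taken mod 7.
Σ = (156) + (50) + (35) + (99) + (117) + (40) + (-16.25) = 480.75
Area = |Σ|/2 = 240.375.

240.375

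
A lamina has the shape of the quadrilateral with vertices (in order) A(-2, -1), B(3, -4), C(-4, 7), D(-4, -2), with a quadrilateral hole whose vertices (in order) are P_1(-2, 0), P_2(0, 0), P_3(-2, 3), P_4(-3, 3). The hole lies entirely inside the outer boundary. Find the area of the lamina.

21.5

Outer boundary:
Apply Gauss's area formula: 2A = Σ (x_i·y_{i+1} − x_{i+1}·y_i), indices taken mod 4.
Σ = (11) + (5) + (36) + (0) = 52
Area = |Σ|/2 = 26.
Hole:
Apply the shoelace (surveyor's) formula: 2A = Σ (x_i·y_{i+1} − x_{i+1}·y_i), indices taken mod 4.
Cross-terms: 0, 0, 3, 6  ⇒  Σ = 9
Area = |Σ|/2 = 4.5.
Net area = 26 − 4.5 = 21.5.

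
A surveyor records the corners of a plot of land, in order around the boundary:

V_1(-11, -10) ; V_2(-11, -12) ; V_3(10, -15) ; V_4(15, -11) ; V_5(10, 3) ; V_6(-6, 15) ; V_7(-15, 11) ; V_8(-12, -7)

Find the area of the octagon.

592

Σ = (22) + (285) + (115) + (155) + (168) + (159) + (237) + (43) = 1184
Area = |Σ|/2 = 592.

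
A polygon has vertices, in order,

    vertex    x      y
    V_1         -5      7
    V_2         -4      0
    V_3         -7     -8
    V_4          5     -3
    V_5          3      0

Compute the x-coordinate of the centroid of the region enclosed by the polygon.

-232/151

Apply Gauss's area formula. First the cross-terms c_i = x_i·y_{i+1} − x_{i+1}·y_i:
  28, 32, 61, 9, 21  ⇒  2A = 151, A = 75.5.
Then Σ (x_i + x_{i+1})·c_i = -696, so x̄ = -696 / (6·75.5) = -232/151.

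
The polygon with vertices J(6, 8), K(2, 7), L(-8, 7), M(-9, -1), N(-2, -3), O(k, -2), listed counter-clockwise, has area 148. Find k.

Write out the shoelace sum; only the two edges meeting at O involve k:
2·Area = [((-2)·(-2) − k·(-3)) + (k·8 − 6·(-2))] + 192
       = 11·k + 208 = 296
⇒ k = 8.

8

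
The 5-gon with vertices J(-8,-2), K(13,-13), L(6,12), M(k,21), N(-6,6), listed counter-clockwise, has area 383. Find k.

-15

The doubled signed area Σ (x_i y_{i+1} − x_{i+1} y_i) is linear in k.
With k=0 it equals 676; the coefficient of k is -6 (from the two edges through M).
So -6·k + 676 = 2·383 = 766 ⇒ k = -15.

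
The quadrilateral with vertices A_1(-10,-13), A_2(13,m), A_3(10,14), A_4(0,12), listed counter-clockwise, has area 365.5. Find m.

Write out the shoelace sum; only the two edges meeting at A_2 involve m:
2·Area = [((-10)·m − 13·(-13)) + (13·14 − 10·m)] + 240
       = -20·m + 591 = 731
⇒ m = -7.

-7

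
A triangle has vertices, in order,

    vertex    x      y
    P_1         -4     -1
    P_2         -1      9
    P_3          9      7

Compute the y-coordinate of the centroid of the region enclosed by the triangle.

5

Apply Gauss's area formula. First the cross-terms c_i = x_i·y_{i+1} − x_{i+1}·y_i:
  -37, -88, 19  ⇒  2A = -106, A = -53.
Then Σ (y_i + y_{i+1})·c_i = -1590, so ȳ = -1590 / (6·(-53)) = 5.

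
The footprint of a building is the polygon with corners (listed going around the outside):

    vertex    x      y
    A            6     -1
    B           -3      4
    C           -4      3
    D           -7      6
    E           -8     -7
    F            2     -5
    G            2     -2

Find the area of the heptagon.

96

Apply the shoelace (surveyor's) formula: 2A = Σ (x_i·y_{i+1} − x_{i+1}·y_i), indices taken mod 7.
Cross-terms: 21, 7, -3, 97, 54, 6, 10  ⇒  Σ = 192
Area = |Σ|/2 = 96.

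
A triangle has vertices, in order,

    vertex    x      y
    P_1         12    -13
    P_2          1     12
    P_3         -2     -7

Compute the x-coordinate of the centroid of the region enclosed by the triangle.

11/3

Apply the surveyor's formula. First the cross-terms c_i = x_i·y_{i+1} − x_{i+1}·y_i:
  157, 17, 110  ⇒  2A = 284, A = 142.
Then Σ (x_i + x_{i+1})·c_i = 3124, so x̄ = 3124 / (6·142) = 11/3.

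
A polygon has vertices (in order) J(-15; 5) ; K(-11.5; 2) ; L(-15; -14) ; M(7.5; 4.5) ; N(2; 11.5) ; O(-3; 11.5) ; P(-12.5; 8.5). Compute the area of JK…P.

Apply Gauss's area formula: 2A = Σ (x_i·y_{i+1} − x_{i+1}·y_i), indices taken mod 7.
Σ = (27.5) + (191) + (37.5) + (77.25) + (57.5) + (118.25) + (65) = 574
Area = |Σ|/2 = 287.

287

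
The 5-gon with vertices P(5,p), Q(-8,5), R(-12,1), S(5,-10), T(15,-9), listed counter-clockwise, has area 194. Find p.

Write out the shoelace sum; only the two edges meeting at P involve p:
2·Area = [(15·p − 5·(-9)) + (5·5 − (-8)·p)] + 272
       = 23·p + 342 = 388
⇒ p = 2.

2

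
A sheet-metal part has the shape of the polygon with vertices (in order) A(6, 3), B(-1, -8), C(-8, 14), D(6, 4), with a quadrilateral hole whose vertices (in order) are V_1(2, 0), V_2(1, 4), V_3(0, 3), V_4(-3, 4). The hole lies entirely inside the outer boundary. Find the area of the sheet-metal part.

Outer boundary:
Apply the surveyor's formula: 2A = Σ (x_i·y_{i+1} − x_{i+1}·y_i), indices taken mod 4.
Cross-terms: -45, -78, -116, -6  ⇒  Σ = -245
Area = |Σ|/2 = 122.5.
Hole:
Apply the shoelace formula: 2A = Σ (x_i·y_{i+1} − x_{i+1}·y_i), indices taken mod 4.
Cross-terms: 8, 3, 9, -8  ⇒  Σ = 12
Area = |Σ|/2 = 6.
Net area = 122.5 − 6 = 116.5.

116.5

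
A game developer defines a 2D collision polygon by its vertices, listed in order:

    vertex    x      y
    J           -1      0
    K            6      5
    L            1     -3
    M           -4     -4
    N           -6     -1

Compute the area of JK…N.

32.5

J→K: (-1)(5) − (6)(0) = -5
K→L: (6)(-3) − (1)(5) = -23
L→M: (1)(-4) − (-4)(-3) = -16
M→N: (-4)(-1) − (-6)(-4) = -20
N→J: (-6)(0) − (-1)(-1) = -1
Σ = -65
Area = |Σ|/2 = 32.5.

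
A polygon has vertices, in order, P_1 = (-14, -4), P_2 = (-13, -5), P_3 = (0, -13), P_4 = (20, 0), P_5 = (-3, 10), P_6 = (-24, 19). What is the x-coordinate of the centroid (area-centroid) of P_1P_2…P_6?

-1065/298

Apply the surveyor's formula. First the cross-terms c_i = x_i·y_{i+1} − x_{i+1}·y_i:
  18, 169, 260, 200, 183, 362  ⇒  2A = 1192, A = 596.
Then Σ (x_i + x_{i+1})·c_i = -12780, so x̄ = -12780 / (6·596) = -1065/298.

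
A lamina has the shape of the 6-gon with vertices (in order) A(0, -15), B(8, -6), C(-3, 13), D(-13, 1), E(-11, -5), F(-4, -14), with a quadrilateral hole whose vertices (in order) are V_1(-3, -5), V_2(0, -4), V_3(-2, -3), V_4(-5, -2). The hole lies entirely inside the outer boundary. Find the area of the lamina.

Outer boundary:
A→B: (0)(-6) − (8)(-15) = 120
B→C: (8)(13) − (-3)(-6) = 86
C→D: (-3)(1) − (-13)(13) = 166
D→E: (-13)(-5) − (-11)(1) = 76
E→F: (-11)(-14) − (-4)(-5) = 134
F→A: (-4)(-15) − (0)(-14) = 60
Σ = 642
Area = |Σ|/2 = 321.
Hole:
Σ = (12) + (-8) + (-11) + (19) = 12
Area = |Σ|/2 = 6.
Net area = 321 − 6 = 315.

315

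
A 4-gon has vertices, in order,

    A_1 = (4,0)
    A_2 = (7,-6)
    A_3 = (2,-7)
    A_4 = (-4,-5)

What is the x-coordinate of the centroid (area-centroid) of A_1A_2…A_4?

Apply the shoelace formula. First the cross-terms c_i = x_i·y_{i+1} − x_{i+1}·y_i:
  -24, -37, -38, 20  ⇒  2A = -79, A = -39.5.
Then Σ (x_i + x_{i+1})·c_i = -521, so x̄ = -521 / (6·(-39.5)) = 521/237.

521/237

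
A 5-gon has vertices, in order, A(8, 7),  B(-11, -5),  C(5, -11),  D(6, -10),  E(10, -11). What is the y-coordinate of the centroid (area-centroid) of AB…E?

Apply Gauss's area formula. First the cross-terms c_i = x_i·y_{i+1} − x_{i+1}·y_i:
  37, 146, 16, 34, 158  ⇒  2A = 391, A = 195.5.
Then Σ (y_i + y_{i+1})·c_i = -3944, so ȳ = -3944 / (6·195.5) = -232/69.

-232/69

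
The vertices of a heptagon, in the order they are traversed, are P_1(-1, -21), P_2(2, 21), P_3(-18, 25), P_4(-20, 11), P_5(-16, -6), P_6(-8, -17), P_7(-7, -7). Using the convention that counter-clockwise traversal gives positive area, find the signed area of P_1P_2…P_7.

Apply the shoelace (surveyor's) formula: 2A = Σ (x_i·y_{i+1} − x_{i+1}·y_i), indices taken mod 7.
P_1→P_2: (-1)(21) − (2)(-21) = 21
P_2→P_3: (2)(25) − (-18)(21) = 428
P_3→P_4: (-18)(11) − (-20)(25) = 302
P_4→P_5: (-20)(-6) − (-16)(11) = 296
P_5→P_6: (-16)(-17) − (-8)(-6) = 224
P_6→P_7: (-8)(-7) − (-7)(-17) = -63
P_7→P_1: (-7)(-21) − (-1)(-7) = 140
Σ = 1348
Signed area = Σ/2 = 674 (positive ⇒ counter-clockwise traversal).

674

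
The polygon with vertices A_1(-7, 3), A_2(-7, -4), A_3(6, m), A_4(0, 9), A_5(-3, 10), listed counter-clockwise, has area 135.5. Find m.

-8

The doubled signed area Σ (x_i y_{i+1} − x_{i+1} y_i) is linear in m.
With m=0 it equals 215; the coefficient of m is -7 (from the two edges through A_3).
So -7·m + 215 = 2·135.5 = 271 ⇒ m = -8.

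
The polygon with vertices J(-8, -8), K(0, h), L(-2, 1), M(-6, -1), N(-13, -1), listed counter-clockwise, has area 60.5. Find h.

Write out the shoelace sum; only the two edges meeting at K involve h:
2·Area = [((-8)·h − 0·(-8)) + (0·1 − (-2)·h)] + 97
       = -6·h + 97 = 121
⇒ h = -4.

-4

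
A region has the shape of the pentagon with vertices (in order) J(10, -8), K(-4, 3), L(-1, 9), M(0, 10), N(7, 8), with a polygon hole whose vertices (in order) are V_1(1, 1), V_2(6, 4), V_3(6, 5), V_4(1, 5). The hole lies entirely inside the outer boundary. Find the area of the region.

Outer boundary:
Σ = (-2) + (-33) + (-10) + (-70) + (-136) = -251
Area = |Σ|/2 = 125.5.
Hole:
Apply the shoelace formula: 2A = Σ (x_i·y_{i+1} − x_{i+1}·y_i), indices taken mod 4.
Σ = (-2) + (6) + (25) + (-4) = 25
Area = |Σ|/2 = 12.5.
Net area = 125.5 − 12.5 = 113.

113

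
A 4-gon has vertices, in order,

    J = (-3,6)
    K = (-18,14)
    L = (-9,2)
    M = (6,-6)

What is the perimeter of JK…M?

|JK| = √((-15)² + (8)²) = √289 = 17
|KL| = √((9)² + (-12)²) = √225 = 15
|LM| = √((15)² + (-8)²) = √289 = 17
|MJ| = √((-9)² + (12)²) = √225 = 15
Perimeter = 17 + 15 + 17 + 15 = 64.

64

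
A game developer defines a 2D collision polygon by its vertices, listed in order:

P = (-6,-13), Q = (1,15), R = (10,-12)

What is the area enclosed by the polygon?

Apply the shoelace (surveyor's) formula: 2A = Σ (x_i·y_{i+1} − x_{i+1}·y_i), indices taken mod 3.
Cross-terms: -77, -162, -202  ⇒  Σ = -441
Area = |Σ|/2 = 220.5.

220.5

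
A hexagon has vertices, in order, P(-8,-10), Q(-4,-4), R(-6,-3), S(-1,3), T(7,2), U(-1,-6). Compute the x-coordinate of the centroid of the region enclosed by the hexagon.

-109/142

Apply Gauss's area formula. First the cross-terms c_i = x_i·y_{i+1} − x_{i+1}·y_i:
  -8, -12, -21, -23, -40, -38  ⇒  2A = -142, A = -71.
Then Σ (x_i + x_{i+1})·c_i = 327, so x̄ = 327 / (6·(-71)) = -109/142.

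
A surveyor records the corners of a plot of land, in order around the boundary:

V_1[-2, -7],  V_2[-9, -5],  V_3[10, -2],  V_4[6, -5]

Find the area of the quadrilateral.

37.5

Apply Gauss's area formula: 2A = Σ (x_i·y_{i+1} − x_{i+1}·y_i), indices taken mod 4.
Cross-terms: -53, 68, -38, -52  ⇒  Σ = -75
Area = |Σ|/2 = 37.5.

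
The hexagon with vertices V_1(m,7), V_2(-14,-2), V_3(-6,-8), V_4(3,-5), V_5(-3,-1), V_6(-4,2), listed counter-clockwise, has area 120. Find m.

-11

Write out the shoelace sum; only the two edges meeting at V_1 involve m:
2·Area = [((-4)·7 − m·2) + (m·(-2) − (-14)·7)] + 126
       = -4·m + 196 = 240
⇒ m = -11.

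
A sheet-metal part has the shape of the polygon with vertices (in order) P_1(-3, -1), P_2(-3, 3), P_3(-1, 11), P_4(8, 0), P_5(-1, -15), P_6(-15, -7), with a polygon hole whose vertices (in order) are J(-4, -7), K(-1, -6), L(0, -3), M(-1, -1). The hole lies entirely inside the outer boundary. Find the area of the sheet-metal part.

227

Outer boundary:
Cross-terms: -12, -30, -88, -120, -218, -6  ⇒  Σ = -474
Area = |Σ|/2 = 237.
Hole:
Apply Gauss's area formula: 2A = Σ (x_i·y_{i+1} − x_{i+1}·y_i), indices taken mod 4.
J→K: (-4)(-6) − (-1)(-7) = 17
K→L: (-1)(-3) − (0)(-6) = 3
L→M: (0)(-1) − (-1)(-3) = -3
M→J: (-1)(-7) − (-4)(-1) = 3
Σ = 20
Area = |Σ|/2 = 10.
Net area = 237 − 10 = 227.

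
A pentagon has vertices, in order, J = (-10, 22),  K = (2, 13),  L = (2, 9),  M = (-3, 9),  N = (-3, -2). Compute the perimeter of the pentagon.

60

|JK| = √((12)² + (-9)²) = √225 = 15
|KL| = √((0)² + (-4)²) = √16 = 4
|LM| = √((-5)² + (0)²) = √25 = 5
|MN| = √((0)² + (-11)²) = √121 = 11
|NJ| = √((-7)² + (24)²) = √625 = 25
Perimeter = 15 + 4 + 5 + 11 + 25 = 60.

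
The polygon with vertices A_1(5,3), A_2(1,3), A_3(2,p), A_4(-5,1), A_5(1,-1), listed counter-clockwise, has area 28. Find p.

6

The doubled signed area Σ (x_i y_{i+1} − x_{i+1} y_i) is linear in p.
With p=0 it equals 20; the coefficient of p is 6 (from the two edges through A_3).
So 6·p + 20 = 2·28 = 56 ⇒ p = 6.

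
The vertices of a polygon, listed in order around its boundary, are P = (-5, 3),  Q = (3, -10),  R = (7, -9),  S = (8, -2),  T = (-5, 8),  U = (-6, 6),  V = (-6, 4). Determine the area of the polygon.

114

Cross-terms: 41, 43, 58, 54, 18, 12, 2  ⇒  Σ = 228
Area = |Σ|/2 = 114.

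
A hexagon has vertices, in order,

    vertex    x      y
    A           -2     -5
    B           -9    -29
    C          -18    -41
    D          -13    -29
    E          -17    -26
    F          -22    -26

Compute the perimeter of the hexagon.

92

|AB| = √((-7)² + (-24)²) = √625 = 25
|BC| = √((-9)² + (-12)²) = √225 = 15
|CD| = √((5)² + (12)²) = √169 = 13
|DE| = √((-4)² + (3)²) = √25 = 5
|EF| = √((-5)² + (0)²) = √25 = 5
|FA| = √((20)² + (21)²) = √841 = 29
Perimeter = 25 + 15 + 13 + 5 + 5 + 29 = 92.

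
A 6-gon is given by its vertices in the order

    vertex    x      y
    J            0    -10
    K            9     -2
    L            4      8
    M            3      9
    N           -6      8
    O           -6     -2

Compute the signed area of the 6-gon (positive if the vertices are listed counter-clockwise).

Cross-terms: 90, 80, 12, 78, 60, 60  ⇒  Σ = 380
Signed area = Σ/2 = 190 (positive ⇒ counter-clockwise traversal).

190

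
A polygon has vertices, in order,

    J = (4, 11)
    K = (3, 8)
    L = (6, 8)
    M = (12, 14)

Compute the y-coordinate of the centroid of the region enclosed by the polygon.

137/13

Apply the shoelace (surveyor's) formula. First the cross-terms c_i = x_i·y_{i+1} − x_{i+1}·y_i:
  -1, -24, -12, 76  ⇒  2A = 39, A = 19.5.
Then Σ (y_i + y_{i+1})·c_i = 1233, so ȳ = 1233 / (6·19.5) = 137/13.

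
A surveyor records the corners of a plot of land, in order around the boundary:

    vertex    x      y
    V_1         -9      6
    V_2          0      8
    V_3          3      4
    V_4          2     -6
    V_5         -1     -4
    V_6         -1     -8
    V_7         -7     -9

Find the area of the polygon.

151

Σ = (-72) + (-24) + (-26) + (-14) + (4) + (-47) + (-123) = -302
Area = |Σ|/2 = 151.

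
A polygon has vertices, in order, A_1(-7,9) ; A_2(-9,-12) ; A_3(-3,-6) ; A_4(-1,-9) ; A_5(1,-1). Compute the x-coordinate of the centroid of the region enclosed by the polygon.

-41/9

Apply the shoelace formula. First the cross-terms c_i = x_i·y_{i+1} − x_{i+1}·y_i:
  165, 18, 21, 10, 2  ⇒  2A = 216, A = 108.
Then Σ (x_i + x_{i+1})·c_i = -2952, so x̄ = -2952 / (6·108) = -41/9.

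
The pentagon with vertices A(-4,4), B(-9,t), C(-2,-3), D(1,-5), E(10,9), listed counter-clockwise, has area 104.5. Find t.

1

The doubled signed area Σ (x_i y_{i+1} − x_{i+1} y_i) is linear in t.
With t=0 it equals 211; the coefficient of t is -2 (from the two edges through B).
So -2·t + 211 = 2·104.5 = 209 ⇒ t = 1.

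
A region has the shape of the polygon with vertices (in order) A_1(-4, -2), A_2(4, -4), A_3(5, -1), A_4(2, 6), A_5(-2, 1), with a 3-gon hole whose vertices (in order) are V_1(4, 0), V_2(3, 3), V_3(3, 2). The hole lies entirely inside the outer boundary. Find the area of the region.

Outer boundary:
Σ = (24) + (16) + (32) + (14) + (8) = 94
Area = |Σ|/2 = 47.
Hole:
Apply the shoelace formula: 2A = Σ (x_i·y_{i+1} − x_{i+1}·y_i), indices taken mod 3.
Σ = (12) + (-3) + (-8) = 1
Area = |Σ|/2 = 0.5.
Net area = 47 − 0.5 = 46.5.

46.5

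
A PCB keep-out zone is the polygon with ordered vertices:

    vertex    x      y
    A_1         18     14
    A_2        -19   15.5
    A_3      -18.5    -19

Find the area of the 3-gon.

637.875

Cross-terms: 545, 647.75, 83  ⇒  Σ = 1275.75
Area = |Σ|/2 = 637.875.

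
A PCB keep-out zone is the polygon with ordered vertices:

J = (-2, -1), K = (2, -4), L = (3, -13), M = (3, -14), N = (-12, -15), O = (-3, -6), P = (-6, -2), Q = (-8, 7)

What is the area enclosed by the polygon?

Apply the shoelace (surveyor's) formula: 2A = Σ (x_i·y_{i+1} − x_{i+1}·y_i), indices taken mod 8.
Cross-terms: 10, -14, -3, -213, 27, -30, -58, 22  ⇒  Σ = -259
Area = |Σ|/2 = 129.5.

129.5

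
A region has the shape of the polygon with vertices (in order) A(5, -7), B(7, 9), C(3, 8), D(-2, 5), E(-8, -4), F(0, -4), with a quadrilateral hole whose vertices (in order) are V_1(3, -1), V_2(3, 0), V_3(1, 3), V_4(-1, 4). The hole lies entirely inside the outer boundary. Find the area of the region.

Outer boundary:
Apply Gauss's area formula: 2A = Σ (x_i·y_{i+1} − x_{i+1}·y_i), indices taken mod 6.
A→B: (5)(9) − (7)(-7) = 94
B→C: (7)(8) − (3)(9) = 29
C→D: (3)(5) − (-2)(8) = 31
D→E: (-2)(-4) − (-8)(5) = 48
E→F: (-8)(-4) − (0)(-4) = 32
F→A: (0)(-7) − (5)(-4) = 20
Σ = 254
Area = |Σ|/2 = 127.
Hole:
Apply the shoelace formula: 2A = Σ (x_i·y_{i+1} − x_{i+1}·y_i), indices taken mod 4.
Σ = (3) + (9) + (7) + (-11) = 8
Area = |Σ|/2 = 4.
Net area = 127 − 4 = 123.

123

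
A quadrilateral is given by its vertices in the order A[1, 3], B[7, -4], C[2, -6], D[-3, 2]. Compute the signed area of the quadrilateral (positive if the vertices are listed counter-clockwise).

-42

Apply the shoelace (surveyor's) formula: 2A = Σ (x_i·y_{i+1} − x_{i+1}·y_i), indices taken mod 4.
Cross-terms: -25, -34, -14, -11  ⇒  Σ = -84
Signed area = Σ/2 = -42 (negative ⇒ clockwise traversal).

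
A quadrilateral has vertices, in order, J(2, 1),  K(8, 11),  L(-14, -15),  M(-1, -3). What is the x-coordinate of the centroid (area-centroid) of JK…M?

-29/15

Apply the shoelace (surveyor's) formula. First the cross-terms c_i = x_i·y_{i+1} − x_{i+1}·y_i:
  14, 34, 27, 5  ⇒  2A = 80, A = 40.
Then Σ (x_i + x_{i+1})·c_i = -464, so x̄ = -464 / (6·40) = -29/15.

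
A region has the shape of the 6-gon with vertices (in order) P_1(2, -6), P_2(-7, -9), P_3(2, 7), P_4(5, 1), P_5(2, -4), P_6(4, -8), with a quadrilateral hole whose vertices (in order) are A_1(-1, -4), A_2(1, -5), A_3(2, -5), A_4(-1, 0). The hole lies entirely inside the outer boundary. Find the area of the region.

70.5

Outer boundary:
Cross-terms: -60, -31, -33, -22, 0, -8  ⇒  Σ = -154
Area = |Σ|/2 = 77.
Hole:
Σ = (9) + (5) + (-5) + (4) = 13
Area = |Σ|/2 = 6.5.
Net area = 77 − 6.5 = 70.5.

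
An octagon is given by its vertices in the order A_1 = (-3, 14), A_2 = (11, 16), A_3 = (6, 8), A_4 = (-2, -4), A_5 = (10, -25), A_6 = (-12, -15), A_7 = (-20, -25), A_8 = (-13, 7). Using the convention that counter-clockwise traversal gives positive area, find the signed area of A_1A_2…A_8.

Σ = (-202) + (-8) + (-8) + (90) + (-450) + (0) + (-465) + (-161) = -1204
Signed area = Σ/2 = -602 (negative ⇒ clockwise traversal).

-602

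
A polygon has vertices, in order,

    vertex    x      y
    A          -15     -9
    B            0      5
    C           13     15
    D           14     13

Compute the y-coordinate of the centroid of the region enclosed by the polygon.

39/7

Apply the shoelace (surveyor's) formula. First the cross-terms c_i = x_i·y_{i+1} − x_{i+1}·y_i:
  -75, -65, -41, 69  ⇒  2A = -112, A = -56.
Then Σ (y_i + y_{i+1})·c_i = -1872, so ȳ = -1872 / (6·(-56)) = 39/7.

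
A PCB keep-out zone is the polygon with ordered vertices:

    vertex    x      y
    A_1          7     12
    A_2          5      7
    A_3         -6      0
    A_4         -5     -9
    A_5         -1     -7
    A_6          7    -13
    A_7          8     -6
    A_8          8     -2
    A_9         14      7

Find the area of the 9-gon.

A_1→A_2: (7)(7) − (5)(12) = -11
A_2→A_3: (5)(0) − (-6)(7) = 42
A_3→A_4: (-6)(-9) − (-5)(0) = 54
A_4→A_5: (-5)(-7) − (-1)(-9) = 26
A_5→A_6: (-1)(-13) − (7)(-7) = 62
A_6→A_7: (7)(-6) − (8)(-13) = 62
A_7→A_8: (8)(-2) − (8)(-6) = 32
A_8→A_9: (8)(7) − (14)(-2) = 84
A_9→A_1: (14)(12) − (7)(7) = 119
Σ = 470
Area = |Σ|/2 = 235.

235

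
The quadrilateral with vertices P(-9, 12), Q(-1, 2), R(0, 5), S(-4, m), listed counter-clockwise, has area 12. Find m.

7

The doubled signed area Σ (x_i y_{i+1} − x_{i+1} y_i) is linear in m.
With m=0 it equals -39; the coefficient of m is 9 (from the two edges through S).
So 9·m + -39 = 2·12 = 24 ⇒ m = 7.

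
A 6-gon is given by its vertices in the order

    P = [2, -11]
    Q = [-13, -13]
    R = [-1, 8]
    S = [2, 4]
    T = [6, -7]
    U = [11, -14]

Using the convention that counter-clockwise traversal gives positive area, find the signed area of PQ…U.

Apply Gauss's area formula: 2A = Σ (x_i·y_{i+1} − x_{i+1}·y_i), indices taken mod 6.
Σ = (-169) + (-117) + (-20) + (-38) + (-7) + (-93) = -444
Signed area = Σ/2 = -222 (negative ⇒ clockwise traversal).

-222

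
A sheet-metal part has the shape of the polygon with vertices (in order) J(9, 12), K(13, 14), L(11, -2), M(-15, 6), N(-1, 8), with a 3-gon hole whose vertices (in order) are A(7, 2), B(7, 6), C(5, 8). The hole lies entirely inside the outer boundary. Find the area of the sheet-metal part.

182

Outer boundary:
Apply the shoelace (surveyor's) formula: 2A = Σ (x_i·y_{i+1} − x_{i+1}·y_i), indices taken mod 5.
J→K: (9)(14) − (13)(12) = -30
K→L: (13)(-2) − (11)(14) = -180
L→M: (11)(6) − (-15)(-2) = 36
M→N: (-15)(8) − (-1)(6) = -114
N→J: (-1)(12) − (9)(8) = -84
Σ = -372
Area = |Σ|/2 = 186.
Hole:
Apply Gauss's area formula: 2A = Σ (x_i·y_{i+1} − x_{i+1}·y_i), indices taken mod 3.
A→B: (7)(6) − (7)(2) = 28
B→C: (7)(8) − (5)(6) = 26
C→A: (5)(2) − (7)(8) = -46
Σ = 8
Area = |Σ|/2 = 4.
Net area = 186 − 4 = 182.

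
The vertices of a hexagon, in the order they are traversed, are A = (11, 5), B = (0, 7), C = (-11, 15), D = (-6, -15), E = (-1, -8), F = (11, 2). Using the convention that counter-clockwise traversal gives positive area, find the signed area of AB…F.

280.5

Apply the shoelace (surveyor's) formula: 2A = Σ (x_i·y_{i+1} − x_{i+1}·y_i), indices taken mod 6.
Σ = (77) + (77) + (255) + (33) + (86) + (33) = 561
Signed area = Σ/2 = 280.5 (positive ⇒ counter-clockwise traversal).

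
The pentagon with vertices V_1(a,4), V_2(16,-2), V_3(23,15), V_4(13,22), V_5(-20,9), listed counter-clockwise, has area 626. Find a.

Write out the shoelace sum; only the two edges meeting at V_1 involve a:
2·Area = [((-20)·4 − a·9) + (a·(-2) − 16·4)] + 1154
       = -11·a + 1010 = 1252
⇒ a = -22.

-22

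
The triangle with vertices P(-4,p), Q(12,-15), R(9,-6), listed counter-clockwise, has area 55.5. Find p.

-4

The doubled signed area Σ (x_i y_{i+1} − x_{i+1} y_i) is linear in p.
With p=0 it equals 99; the coefficient of p is -3 (from the two edges through P).
So -3·p + 99 = 2·55.5 = 111 ⇒ p = -4.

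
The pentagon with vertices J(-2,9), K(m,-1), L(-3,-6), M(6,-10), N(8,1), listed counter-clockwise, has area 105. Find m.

1

Write out the shoelace sum; only the two edges meeting at K involve m:
2·Area = [((-2)·(-1) − m·9) + (m·(-6) − (-3)·(-1))] + 226
       = -15·m + 225 = 210
⇒ m = 1.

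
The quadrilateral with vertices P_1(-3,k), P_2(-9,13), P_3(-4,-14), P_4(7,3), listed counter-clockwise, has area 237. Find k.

15

The doubled signed area Σ (x_i y_{i+1} − x_{i+1} y_i) is linear in k.
With k=0 it equals 234; the coefficient of k is 16 (from the two edges through P_1).
So 16·k + 234 = 2·237 = 474 ⇒ k = 15.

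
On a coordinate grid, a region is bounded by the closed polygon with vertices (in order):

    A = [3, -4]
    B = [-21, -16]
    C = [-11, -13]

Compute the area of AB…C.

Apply Gauss's area formula: 2A = Σ (x_i·y_{i+1} − x_{i+1}·y_i), indices taken mod 3.
Σ = (-132) + (97) + (83) = 48
Area = |Σ|/2 = 24.

24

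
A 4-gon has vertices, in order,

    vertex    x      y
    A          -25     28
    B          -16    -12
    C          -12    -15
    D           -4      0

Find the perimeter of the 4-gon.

|AB| = √((9)² + (-40)²) = √1681 = 41
|BC| = √((4)² + (-3)²) = √25 = 5
|CD| = √((8)² + (15)²) = √289 = 17
|DA| = √((-21)² + (28)²) = √1225 = 35
Perimeter = 41 + 5 + 17 + 35 = 98.

98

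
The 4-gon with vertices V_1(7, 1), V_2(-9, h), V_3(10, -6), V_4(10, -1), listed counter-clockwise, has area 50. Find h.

Write out the shoelace sum; only the two edges meeting at V_2 involve h:
2·Area = [(7·h − (-9)·1) + ((-9)·(-6) − 10·h)] + 67
       = -3·h + 130 = 100
⇒ h = 10.

10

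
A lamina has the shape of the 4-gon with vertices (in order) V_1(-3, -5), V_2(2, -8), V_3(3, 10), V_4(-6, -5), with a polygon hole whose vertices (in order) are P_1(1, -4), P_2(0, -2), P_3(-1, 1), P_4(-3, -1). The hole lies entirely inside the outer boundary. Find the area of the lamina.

Outer boundary:
Apply the shoelace formula: 2A = Σ (x_i·y_{i+1} − x_{i+1}·y_i), indices taken mod 4.
Σ = (34) + (44) + (45) + (15) = 138
Area = |Σ|/2 = 69.
Hole:
Apply Gauss's area formula: 2A = Σ (x_i·y_{i+1} − x_{i+1}·y_i), indices taken mod 4.
P_1→P_2: (1)(-2) − (0)(-4) = -2
P_2→P_3: (0)(1) − (-1)(-2) = -2
P_3→P_4: (-1)(-1) − (-3)(1) = 4
P_4→P_1: (-3)(-4) − (1)(-1) = 13
Σ = 13
Area = |Σ|/2 = 6.5.
Net area = 69 − 6.5 = 62.5.

62.5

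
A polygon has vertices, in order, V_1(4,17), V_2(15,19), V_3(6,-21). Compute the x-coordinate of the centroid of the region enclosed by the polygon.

25/3

Apply Gauss's area formula. First the cross-terms c_i = x_i·y_{i+1} − x_{i+1}·y_i:
  -179, -429, 186  ⇒  2A = -422, A = -211.
Then Σ (x_i + x_{i+1})·c_i = -10550, so x̄ = -10550 / (6·(-211)) = 25/3.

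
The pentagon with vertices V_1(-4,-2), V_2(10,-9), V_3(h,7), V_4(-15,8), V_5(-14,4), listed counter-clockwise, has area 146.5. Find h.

Write out the shoelace sum; only the two edges meeting at V_3 involve h:
2·Area = [(10·7 − h·(-9)) + (h·8 − (-15)·7)] + 152
       = 17·h + 327 = 293
⇒ h = -2.

-2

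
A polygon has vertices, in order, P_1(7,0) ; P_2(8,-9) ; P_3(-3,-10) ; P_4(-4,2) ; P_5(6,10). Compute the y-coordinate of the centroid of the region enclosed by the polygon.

Apply Gauss's area formula. First the cross-terms c_i = x_i·y_{i+1} − x_{i+1}·y_i:
  -63, -107, -46, -52, -70  ⇒  2A = -338, A = -169.
Then Σ (y_i + y_{i+1})·c_i = 1644, so ȳ = 1644 / (6·(-169)) = -274/169.

-274/169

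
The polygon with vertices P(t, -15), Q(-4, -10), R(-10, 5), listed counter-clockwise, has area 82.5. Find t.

The doubled signed area Σ (x_i y_{i+1} − x_{i+1} y_i) is linear in t.
With t=0 it equals -30; the coefficient of t is -15 (from the two edges through P).
So -15·t + -30 = 2·82.5 = 165 ⇒ t = -13.

-13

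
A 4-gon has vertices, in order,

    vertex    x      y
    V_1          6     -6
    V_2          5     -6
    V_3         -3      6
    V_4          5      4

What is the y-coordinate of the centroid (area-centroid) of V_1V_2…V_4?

8/9

Apply the surveyor's formula. First the cross-terms c_i = x_i·y_{i+1} − x_{i+1}·y_i:
  -6, 12, -42, -54  ⇒  2A = -90, A = -45.
Then Σ (y_i + y_{i+1})·c_i = -240, so ȳ = -240 / (6·(-45)) = 8/9.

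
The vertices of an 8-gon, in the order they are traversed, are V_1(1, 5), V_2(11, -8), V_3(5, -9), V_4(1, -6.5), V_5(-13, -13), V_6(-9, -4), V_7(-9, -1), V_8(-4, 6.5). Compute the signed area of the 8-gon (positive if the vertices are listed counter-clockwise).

-212

Apply the shoelace formula: 2A = Σ (x_i·y_{i+1} − x_{i+1}·y_i), indices taken mod 8.
Σ = (-63) + (-59) + (-23.5) + (-97.5) + (-65) + (-27) + (-62.5) + (-26.5) = -424
Signed area = Σ/2 = -212 (negative ⇒ clockwise traversal).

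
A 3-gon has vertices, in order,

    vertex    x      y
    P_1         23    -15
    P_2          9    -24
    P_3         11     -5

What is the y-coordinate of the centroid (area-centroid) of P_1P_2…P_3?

-44/3

Apply the shoelace (surveyor's) formula. First the cross-terms c_i = x_i·y_{i+1} − x_{i+1}·y_i:
  -417, 219, -50  ⇒  2A = -248, A = -124.
Then Σ (y_i + y_{i+1})·c_i = 10912, so ȳ = 10912 / (6·(-124)) = -44/3.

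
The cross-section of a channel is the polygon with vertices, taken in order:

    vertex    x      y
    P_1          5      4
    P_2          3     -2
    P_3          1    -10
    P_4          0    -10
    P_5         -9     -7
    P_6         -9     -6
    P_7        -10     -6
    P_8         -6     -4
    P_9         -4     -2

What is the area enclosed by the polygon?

Apply the shoelace (surveyor's) formula: 2A = Σ (x_i·y_{i+1} − x_{i+1}·y_i), indices taken mod 9.
Σ = (-22) + (-28) + (-10) + (-90) + (-9) + (-6) + (4) + (-4) + (-6) = -171
Area = |Σ|/2 = 85.5.

85.5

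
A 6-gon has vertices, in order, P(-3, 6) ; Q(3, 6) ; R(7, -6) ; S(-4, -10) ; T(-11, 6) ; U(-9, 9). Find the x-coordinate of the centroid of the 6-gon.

-196/99

Apply the shoelace formula. First the cross-terms c_i = x_i·y_{i+1} − x_{i+1}·y_i:
  -36, -60, -94, -134, -45, -27  ⇒  2A = -396, A = -198.
Then Σ (x_i + x_{i+1})·c_i = 2352, so x̄ = 2352 / (6·(-198)) = -196/99.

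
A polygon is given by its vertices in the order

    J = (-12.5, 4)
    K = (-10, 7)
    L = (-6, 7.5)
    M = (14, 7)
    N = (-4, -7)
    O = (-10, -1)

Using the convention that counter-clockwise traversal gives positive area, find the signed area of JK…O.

-208

Apply the shoelace formula: 2A = Σ (x_i·y_{i+1} − x_{i+1}·y_i), indices taken mod 6.
Σ = (-47.5) + (-33) + (-147) + (-70) + (-66) + (-52.5) = -416
Signed area = Σ/2 = -208 (negative ⇒ clockwise traversal).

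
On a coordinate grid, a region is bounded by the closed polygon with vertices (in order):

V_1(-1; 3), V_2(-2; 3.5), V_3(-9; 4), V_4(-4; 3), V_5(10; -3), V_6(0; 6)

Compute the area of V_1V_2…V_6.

31.5

V_1→V_2: (-1)(3.5) − (-2)(3) = 2.5
V_2→V_3: (-2)(4) − (-9)(3.5) = 23.5
V_3→V_4: (-9)(3) − (-4)(4) = -11
V_4→V_5: (-4)(-3) − (10)(3) = -18
V_5→V_6: (10)(6) − (0)(-3) = 60
V_6→V_1: (0)(3) − (-1)(6) = 6
Σ = 63
Area = |Σ|/2 = 31.5.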